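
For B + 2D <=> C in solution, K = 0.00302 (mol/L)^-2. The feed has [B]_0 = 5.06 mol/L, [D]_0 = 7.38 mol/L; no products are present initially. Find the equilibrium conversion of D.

Let X = conversion of D; extent ξ = 7.38X/2 mol/L.
Concentrations: [B] = 5.06 − 3.69X; [D] = 7.38 − 7.38X; [C] = 3.69X.
K = [C] / ([B] [D]^2).
Equating to 0.00302 (mol/L)^-2: the physical root is X = 0.147.

X = 0.147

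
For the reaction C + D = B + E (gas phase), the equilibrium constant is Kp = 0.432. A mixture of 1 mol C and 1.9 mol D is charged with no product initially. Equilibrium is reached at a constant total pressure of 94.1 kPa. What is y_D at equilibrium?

y_D = 0.473

Basis: 1 mol C initially; let X = conversion of C. Extent ξ = X.
At extent ξ: n_C = 1 − X; n_D = 1.9 − X; n_B = X; n_E = X.
n_T stays at 2.9 (no change in mole number).
Mole fractions y_i = n_i/n_T; Kp = p_B p_E / (p_C p_D) with p_i = y_i·P.
Setting this equal to 0.432 and taking the physical root (0 < X < 1) gives X = 0.529.
Then n_D = 1.37, n_T = 2.9, so y_D = 0.473.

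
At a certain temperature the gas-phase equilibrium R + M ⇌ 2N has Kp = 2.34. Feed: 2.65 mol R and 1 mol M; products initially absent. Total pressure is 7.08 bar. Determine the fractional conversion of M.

Let X = conversion of M (basis 1 mol M); extent of reaction ξ = X.
Moles: n_R = 2.65 − X; n_M = 1 − X; n_N = 2X.
n_T stays at 3.65 (no change in mole number).
With p_i = (n_i/n_T)P, Kp = p_N^2 / (p_R p_M).
Setting this equal to 2.34 and taking the physical root (0 < X < 1) gives X = 0.645.

X = 0.645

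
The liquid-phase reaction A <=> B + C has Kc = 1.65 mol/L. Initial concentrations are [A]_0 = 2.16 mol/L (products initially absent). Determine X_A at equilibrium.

X = 0.572

Let X = conversion of A; extent ξ = 2.16·X mol/L.
Concentrations: [A] = 2.16 − 2.16X; [B] = 2.16X; [C] = 2.16X.
Kc = [B] [C] / ([A]).
This equals 1.65 at X = 0.572 (the root in 0 < X < 1).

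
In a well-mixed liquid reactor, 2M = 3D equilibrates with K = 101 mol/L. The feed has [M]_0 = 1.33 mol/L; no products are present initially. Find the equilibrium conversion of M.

Let X = conversion of M; extent ξ = 1.33X/2 mol/L.
Concentrations: [M] = 1.33 − 1.33X; [D] = 2X.
K = [D]^3 / ([M]^2).
Equating to 101 mol/L: the physical root is X = 0.838.

X = 0.838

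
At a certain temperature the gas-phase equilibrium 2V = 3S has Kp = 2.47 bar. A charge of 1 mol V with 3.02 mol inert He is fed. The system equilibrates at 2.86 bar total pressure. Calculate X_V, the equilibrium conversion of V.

Basis: 1 mol V initially; let X = conversion of V. Extent ξ = 0.5X.
At extent ξ: n_V = 1 − X; n_S = 1.5X; n_I = 3.02 (inert).
n_T = Σnᵢ = 4.02 + 0.5X.
Mole fractions y_i = n_i/n_T; Kp = p_S^3 / (p_V^2) with p_i = y_i·P.
Setting this equal to 2.47 bar and taking the physical root (0 < X < 1) gives X = 0.580.

X = 0.580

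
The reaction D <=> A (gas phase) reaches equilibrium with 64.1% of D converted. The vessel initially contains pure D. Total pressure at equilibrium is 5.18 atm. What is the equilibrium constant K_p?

Basis: 1 mol D initially; let X = conversion of D. Extent ξ = X.
Mole table: n_D = 1 − X; n_A = X.
n_T stays at 1 (no change in mole number).
At X = 0.641: n_D = 0.359, n_A = 0.641, n_T = 1.
p_i = (n_i/n_T)·P. K_p = p_A / (p_D) = 1.79.

K_p = 1.79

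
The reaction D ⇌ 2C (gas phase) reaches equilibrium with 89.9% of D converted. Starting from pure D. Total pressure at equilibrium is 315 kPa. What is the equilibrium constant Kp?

Kp = 5.31e+03 kPa

Take 1 mol D as basis and let X be its fractional conversion, so ξ = X.
Mole table: n_D = 1 − X; n_C = 2X.
n_T = Σnᵢ = 1 + X.
At X = 0.899: n_D = 0.101, n_C = 1.8, n_T = 1.9.
p_i = (n_i/n_T)·P. Kp = p_C^2 / (p_D) = 5.31e+03 kPa.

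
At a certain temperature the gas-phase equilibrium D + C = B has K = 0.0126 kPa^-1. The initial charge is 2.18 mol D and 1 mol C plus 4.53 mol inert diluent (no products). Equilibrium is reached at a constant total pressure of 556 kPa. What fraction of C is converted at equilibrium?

X = 0.608

Basis: 1 mol C initially; let X = conversion of C. Extent ξ = X.
Species balance: n_D = 2.18 − X; n_C = 1 − X; n_B = X; n_I = 4.53 (inert).
Total moles n_T = 7.71 − X.
Mole fractions y_i = n_i/n_T; K = p_B / (p_D p_C) with p_i = y_i·P.
Equating to 0.0126 kPa^-1 and solving on 0 < X < 1: X = 0.608.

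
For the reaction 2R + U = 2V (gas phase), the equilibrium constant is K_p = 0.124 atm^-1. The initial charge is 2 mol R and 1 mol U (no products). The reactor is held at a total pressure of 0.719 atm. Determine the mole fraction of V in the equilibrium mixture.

Let X = conversion of R (basis 2 mol R); extent of reaction ξ = X.
Mole table: n_R = 2 − 2X; n_U = 1 − X; n_V = 2X.
Total moles n_T = 3 − X.
With p_i = (n_i/n_T)P, K_p = p_V^2 / (p_R^2 p_U).
Setting this equal to 0.124 atm^-1 and taking the physical root (0 < X < 1) gives X = 0.141.
Then n_V = 0.281, n_T = 2.86, so y_V = 0.098.

y_V = 0.098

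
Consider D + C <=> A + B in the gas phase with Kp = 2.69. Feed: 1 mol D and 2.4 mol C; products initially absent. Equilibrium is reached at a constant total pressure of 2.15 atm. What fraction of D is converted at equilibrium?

Let X = conversion of D (basis 1 mol D); extent of reaction ξ = X.
Mole table: n_D = 1 − X; n_C = 2.4 − X; n_A = X; n_B = X.
Total moles n_T = 3.4 (Δν = 0, constant).
y_i = n_i/n_T, p_i = y_i·P. Kp = p_A p_B / (p_D p_C).
Equating to 2.69 and solving on 0 < X < 1: X = 0.835.

X = 0.835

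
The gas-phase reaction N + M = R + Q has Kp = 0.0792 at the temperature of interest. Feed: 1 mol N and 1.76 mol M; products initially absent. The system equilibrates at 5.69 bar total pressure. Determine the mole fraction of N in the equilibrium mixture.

Basis: 1 mol N initially; let X = conversion of N. Extent ξ = X.
Species balance: n_N = 1 − X; n_M = 1.76 − X; n_R = X; n_Q = X.
n_T stays at 2.76 (no change in mole number).
Mole fractions y_i = n_i/n_T; Kp = p_R p_Q / (p_N p_M) with p_i = y_i·P.
Substituting and setting equal to 0.0792 gives a polynomial in X; the root in (0,1) is X = 0.288.
Then n_N = 0.712, n_T = 2.76, so y_N = 0.258.

y_N = 0.258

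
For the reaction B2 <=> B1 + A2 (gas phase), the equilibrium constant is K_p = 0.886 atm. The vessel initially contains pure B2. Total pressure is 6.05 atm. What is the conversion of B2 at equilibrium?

X = 0.357

Let X = conversion of B2 (basis 1 mol B2); extent of reaction ξ = X.
Species balance: n_B2 = 1 − X; n_B1 = X; n_A2 = X.
Summing: n_T = 1 + X.
y_i = n_i/n_T, p_i = y_i·P. K_p = p_B1 p_A2 / (p_B2).
Substituting and setting equal to 0.886 atm gives a polynomial in X; the root in (0,1) is X = 0.357.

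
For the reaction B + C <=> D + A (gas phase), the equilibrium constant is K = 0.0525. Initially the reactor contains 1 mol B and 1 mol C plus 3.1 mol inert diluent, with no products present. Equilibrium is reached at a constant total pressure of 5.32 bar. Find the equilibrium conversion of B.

X = 0.186

Let X = conversion of B (basis 1 mol B); extent of reaction ξ = X.
Moles: n_B = 1 − X; n_C = 1 − X; n_D = X; n_A = X; n_I = 3.1 (inert).
Since Δν = 0, n_T = 5.1 throughout.
With p_i = (n_i/n_T)P, K = p_D p_A / (p_B p_C).
Setting this equal to 0.0525 and taking the physical root (0 < X < 1) gives X = 0.186.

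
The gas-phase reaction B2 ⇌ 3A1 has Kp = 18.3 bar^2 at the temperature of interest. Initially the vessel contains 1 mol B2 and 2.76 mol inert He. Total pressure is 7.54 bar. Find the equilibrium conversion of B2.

Basis: 1 mol B2 initially; let X = conversion of B2. Extent ξ = X.
Mole table: n_B2 = 1 − X; n_A1 = 3X; n_I = 2.76 (inert).
Total moles n_T = 3.76 + 2X.
Mole fractions y_i = n_i/n_T; Kp = p_A1^3 / (p_B2) with p_i = y_i·P.
Setting this equal to 18.3 bar^2 and taking the physical root (0 < X < 1) gives X = 0.511.

X = 0.511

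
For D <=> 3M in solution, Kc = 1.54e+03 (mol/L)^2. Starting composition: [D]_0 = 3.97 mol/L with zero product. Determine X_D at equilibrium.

Let X = conversion of D; extent ξ = 3.97·X mol/L.
Concentrations: [D] = 3.97 − 3.97X; [M] = 11.9X.
Kc = [M]^3 / ([D]).
Equating to 1.54e+03 (mol/L)^2: the physical root is X = 0.838.

X = 0.838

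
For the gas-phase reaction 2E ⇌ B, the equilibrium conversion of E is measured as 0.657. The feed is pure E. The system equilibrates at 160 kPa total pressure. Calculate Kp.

Kp = 0.0117 kPa^-1

Basis: 1 mol E initially; let X = conversion of E. Extent ξ = 0.5X.
At extent ξ: n_E = 1 − X; n_B = 0.5X.
Total moles n_T = 1 − 0.5X.
At X = 0.657: n_E = 0.343, n_B = 0.329, n_T = 0.671.
p_i = (n_i/n_T)·P. Kp = p_B / (p_E^2) = 0.0117 kPa^-1.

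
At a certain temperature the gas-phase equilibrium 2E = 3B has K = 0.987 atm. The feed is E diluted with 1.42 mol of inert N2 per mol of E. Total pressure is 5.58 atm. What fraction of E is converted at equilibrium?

X = 0.376

Take 1 mol E as basis and let X be its fractional conversion, so ξ = 0.5X.
At extent ξ: n_E = 1 − X; n_B = 1.5X; n_I = 1.42 (inert).
Summing: n_T = 2.42 + 0.5X.
With p_i = (n_i/n_T)P, K = p_B^3 / (p_E^2).
Setting this equal to 0.987 atm and taking the physical root (0 < X < 1) gives X = 0.376.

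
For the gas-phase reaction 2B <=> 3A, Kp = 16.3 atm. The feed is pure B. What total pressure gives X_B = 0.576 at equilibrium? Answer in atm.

Basis: 1 mol B initially; let X = conversion of B. Extent ξ = 0.5X.
At extent ξ: n_B = 1 − X; n_A = 1.5X.
Total moles n_T = 1 + 0.5X.
Kp = p_A^3 / (p_B^2) with p_i = (n_i/n_T)·P.
At X = 0.576: the mole-fraction product g(X) = Π y_i^ν_i = 2.785. Since Kp = g(X)·P^{1}, P = (Kp/g)^(1/1) = (16.3/2.785)^(1/1) = 5.85 atm.

P = 5.85 atm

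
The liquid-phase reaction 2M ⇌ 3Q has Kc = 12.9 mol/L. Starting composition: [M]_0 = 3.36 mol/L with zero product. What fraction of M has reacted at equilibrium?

X = 0.583

Let X = conversion of M; extent ξ = 3.36X/2 mol/L.
Concentrations: [M] = 3.36 − 3.36X; [Q] = 5.04X.
Kc = [Q]^3 / ([M]^2).
Setting equal to 12.9 and solving for X on (0,1) gives X = 0.583.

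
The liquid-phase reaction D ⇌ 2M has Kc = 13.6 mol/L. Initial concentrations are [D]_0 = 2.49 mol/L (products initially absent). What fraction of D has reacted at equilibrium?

X = 0.671

Let X = conversion of D; extent ξ = 2.49·X mol/L.
Concentrations: [D] = 2.49 − 2.49X; [M] = 4.98X.
Kc = [M]^2 / ([D]).
This equals 13.6 at X = 0.671 (the root in 0 < X < 1).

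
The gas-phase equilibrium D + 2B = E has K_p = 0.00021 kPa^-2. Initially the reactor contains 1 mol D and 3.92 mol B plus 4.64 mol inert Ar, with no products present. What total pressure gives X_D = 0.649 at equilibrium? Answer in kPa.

Take 1 mol D as basis and let X be its fractional conversion, so ξ = X.
At extent ξ: n_D = 1 − X; n_B = 3.92 − 2X; n_E = X; n_I = 4.64 (inert).
n_T = Σnᵢ = 9.56 − 2X.
K_p = p_E / (p_D p_B^2) with p_i = (n_i/n_T)·P.
At X = 0.649: the mole-fraction product g(X) = Π y_i^ν_i = 18.36. Since K_p = g(X)·P^{-2}, P = (g/K_p)^(1/2) = (18.36/0.00021)^(1/2) = 296 kPa.

P = 296 kPa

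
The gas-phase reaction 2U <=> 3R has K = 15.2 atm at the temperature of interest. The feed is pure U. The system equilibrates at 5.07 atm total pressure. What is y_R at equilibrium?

y_R = 0.678

Take 1 mol U as basis and let X be its fractional conversion, so ξ = 0.5X.
At extent ξ: n_U = 1 − X; n_R = 1.5X.
Summing: n_T = 1 + 0.5X.
Mole fractions y_i = n_i/n_T; K = p_R^3 / (p_U^2) with p_i = y_i·P.
Substituting and setting equal to 15.2 atm gives a polynomial in X; the root in (0,1) is X = 0.584.
Then n_R = 0.876, n_T = 1.29, so y_R = 0.678.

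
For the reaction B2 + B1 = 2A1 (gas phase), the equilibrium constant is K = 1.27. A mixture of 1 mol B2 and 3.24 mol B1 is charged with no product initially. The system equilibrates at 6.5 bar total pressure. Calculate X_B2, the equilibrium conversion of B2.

Let X = conversion of B2 (basis 1 mol B2); extent of reaction ξ = X.
Mole table: n_B2 = 1 − X; n_B1 = 3.24 − X; n_A1 = 2X.
n_T stays at 4.24 (no change in mole number).
Mole fractions y_i = n_i/n_T; K = p_A1^2 / (p_B2 p_B1) with p_i = y_i·P.
This yields a degree-2 equation in X; solving on (0,1), X = 0.589.

X = 0.589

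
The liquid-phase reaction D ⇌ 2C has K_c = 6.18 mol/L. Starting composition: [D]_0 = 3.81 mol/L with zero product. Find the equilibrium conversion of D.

X = 0.466

Let X = conversion of D; extent ξ = 3.81·X mol/L.
Concentrations: [D] = 3.81 − 3.81X; [C] = 7.62X.
K_c = [C]^2 / ([D]).
Setting equal to 6.18 and solving for X on (0,1) gives X = 0.466.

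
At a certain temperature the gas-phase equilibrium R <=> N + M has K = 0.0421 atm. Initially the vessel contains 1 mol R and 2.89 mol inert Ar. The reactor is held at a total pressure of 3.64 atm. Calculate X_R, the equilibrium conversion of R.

X = 0.195

Let X = conversion of R (basis 1 mol R); extent of reaction ξ = X.
At extent ξ: n_R = 1 − X; n_N = X; n_M = X; n_I = 2.89 (inert).
n_T = Σnᵢ = 3.89 + X.
Mole fractions y_i = n_i/n_T; K = p_N p_M / (p_R) with p_i = y_i·P.
Substituting and setting equal to 0.0421 atm gives a polynomial in X; the root in (0,1) is X = 0.195.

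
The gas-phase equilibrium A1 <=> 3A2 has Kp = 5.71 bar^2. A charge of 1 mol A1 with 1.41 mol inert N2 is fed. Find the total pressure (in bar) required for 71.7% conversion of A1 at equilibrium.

P = 1.55 bar

Take 1 mol A1 as basis and let X be its fractional conversion, so ξ = X.
Mole table: n_A1 = 1 − X; n_A2 = 3X; n_I = 1.41 (inert).
Summing: n_T = 2.41 + 2X.
Kp = p_A2^3 / (p_A1) with p_i = (n_i/n_T)·P.
At X = 0.717: the mole-fraction product g(X) = Π y_i^ν_i = 2.38. Since Kp = g(X)·P^{2}, P = (Kp/g)^(1/2) = (5.71/2.38)^(1/2) = 1.55 bar.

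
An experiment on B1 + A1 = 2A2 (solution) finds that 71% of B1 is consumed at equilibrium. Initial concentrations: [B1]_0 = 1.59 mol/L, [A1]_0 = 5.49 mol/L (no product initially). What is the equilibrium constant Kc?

Let X = conversion of B1.
Concentrations: [B1] = 1.59 − 1.59X; [A1] = 5.49 − 1.59X; [A2] = 3.18X.
At X = 0.71: [B1] = 0.461, [A1] = 4.36, [A2] = 2.26.
Kc = [A2]^2 / ([B1] [A1]) = 2.54.

Kc = 2.54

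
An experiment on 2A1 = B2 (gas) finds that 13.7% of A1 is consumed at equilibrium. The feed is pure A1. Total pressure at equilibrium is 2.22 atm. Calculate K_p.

Take 1 mol A1 as basis and let X be its fractional conversion, so ξ = 0.5X.
At extent ξ: n_A1 = 1 − X; n_B2 = 0.5X.
n_T = Σnᵢ = 1 − 0.5X.
At X = 0.137: n_A1 = 0.863, n_B2 = 0.0685, n_T = 0.931.
p_i = (n_i/n_T)·P. K_p = p_B2 / (p_A1^2) = 0.0386 atm^-1.

K_p = 0.0386 atm^-1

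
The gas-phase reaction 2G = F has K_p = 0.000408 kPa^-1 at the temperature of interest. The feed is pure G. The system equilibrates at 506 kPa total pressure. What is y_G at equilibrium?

Basis: 1 mol G initially; let X = conversion of G. Extent ξ = 0.5X.
Species balance: n_G = 1 − X; n_F = 0.5X.
Total moles n_T = 1 − 0.5X.
Mole fractions y_i = n_i/n_T; K_p = p_F / (p_G^2) with p_i = y_i·P.
This yields a degree-2 equation in X; solving on (0,1), X = 0.260.
Then n_G = 0.74, n_T = 0.87, so y_G = 0.851.

y_G = 0.851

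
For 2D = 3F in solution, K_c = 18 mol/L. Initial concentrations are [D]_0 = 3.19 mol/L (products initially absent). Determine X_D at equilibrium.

X = 0.621

Let X = conversion of D; extent ξ = 3.19X/2 mol/L.
Concentrations: [D] = 3.19 − 3.19X; [F] = 4.79X.
K_c = [F]^3 / ([D]^2).
Setting equal to 18 and solving for X on (0,1) gives X = 0.621.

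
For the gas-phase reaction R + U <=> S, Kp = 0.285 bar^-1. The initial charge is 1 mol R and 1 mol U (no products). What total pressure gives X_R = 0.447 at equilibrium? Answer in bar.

P = 7.96 bar

Let X = conversion of R (basis 1 mol R); extent of reaction ξ = X.
Moles: n_R = 1 − X; n_U = 1 − X; n_S = X.
Total moles n_T = 2 − X.
Kp = p_S / (p_R p_U) with p_i = (n_i/n_T)·P.
At X = 0.447: the mole-fraction product g(X) = Π y_i^ν_i = 2.27. Since Kp = g(X)·P^{-1}, P = (g/Kp)^(1/1) = (2.27/0.285)^(1/1) = 7.96 bar.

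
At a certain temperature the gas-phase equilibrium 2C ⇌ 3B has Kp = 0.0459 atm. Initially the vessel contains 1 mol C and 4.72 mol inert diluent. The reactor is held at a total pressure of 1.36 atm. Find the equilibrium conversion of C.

X = 0.305

Basis: 1 mol C initially; let X = conversion of C. Extent ξ = 0.5X.
Mole table: n_C = 1 − X; n_B = 1.5X; n_I = 4.72 (inert).
Summing: n_T = 5.72 + 0.5X.
Mole fractions y_i = n_i/n_T; Kp = p_B^3 / (p_C^2) with p_i = y_i·P.
Substituting and setting equal to 0.0459 atm gives a polynomial in X; the root in (0,1) is X = 0.305.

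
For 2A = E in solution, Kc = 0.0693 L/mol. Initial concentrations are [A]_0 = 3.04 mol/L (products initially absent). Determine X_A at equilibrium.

Let X = conversion of A; extent ξ = 3.04X/2 mol/L.
Concentrations: [A] = 3.04 − 3.04X; [E] = 1.52X.
Kc = [E] / ([A]^2).
This equals 0.0693 at X = 0.242 (the root in 0 < X < 1).

X = 0.242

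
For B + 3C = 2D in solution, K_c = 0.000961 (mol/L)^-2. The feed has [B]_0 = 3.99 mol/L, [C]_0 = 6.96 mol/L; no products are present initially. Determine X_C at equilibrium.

X = 0.174

Let X = conversion of C; extent ξ = 6.96X/3 mol/L.
Concentrations: [B] = 3.99 − 2.32X; [C] = 6.96 − 6.96X; [D] = 4.64X.
K_c = [D]^2 / ([B] [C]^3).
Equating to 0.000961 (mol/L)^-2: the physical root is X = 0.174.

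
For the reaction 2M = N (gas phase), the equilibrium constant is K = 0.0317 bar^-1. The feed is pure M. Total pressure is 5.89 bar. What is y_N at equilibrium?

Basis: 1 mol M initially; let X = conversion of M. Extent ξ = 0.5X.
Moles: n_M = 1 − X; n_N = 0.5X.
n_T = Σnᵢ = 1 − 0.5X.
y_i = n_i/n_T, p_i = y_i·P. K = p_N / (p_M^2).
Equating to 0.0317 bar^-1 and solving on 0 < X < 1: X = 0.243.
Then n_N = 0.122, n_T = 0.878, so y_N = 0.139.

y_N = 0.139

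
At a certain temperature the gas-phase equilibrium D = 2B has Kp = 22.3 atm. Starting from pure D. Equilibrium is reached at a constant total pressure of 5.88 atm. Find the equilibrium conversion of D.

X = 0.698

Basis: 1 mol D initially; let X = conversion of D. Extent ξ = X.
Species balance: n_D = 1 − X; n_B = 2X.
Total moles n_T = 1 + X.
Mole fractions y_i = n_i/n_T; Kp = p_B^2 / (p_D) with p_i = y_i·P.
Substituting and setting equal to 22.3 atm gives a polynomial in X; the root in (0,1) is X = 0.698.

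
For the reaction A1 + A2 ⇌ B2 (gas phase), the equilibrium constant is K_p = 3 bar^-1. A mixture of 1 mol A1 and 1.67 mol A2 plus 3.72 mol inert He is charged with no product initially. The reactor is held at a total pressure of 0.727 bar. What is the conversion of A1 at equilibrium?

X = 0.326

Take 1 mol A1 as basis and let X be its fractional conversion, so ξ = X.
Mole table: n_A1 = 1 − X; n_A2 = 1.67 − X; n_B2 = X; n_I = 3.72 (inert).
Summing: n_T = 6.39 − X.
Mole fractions y_i = n_i/n_T; K_p = p_B2 / (p_A1 p_A2) with p_i = y_i·P.
This yields a degree-2 equation in X; solving on (0,1), X = 0.326.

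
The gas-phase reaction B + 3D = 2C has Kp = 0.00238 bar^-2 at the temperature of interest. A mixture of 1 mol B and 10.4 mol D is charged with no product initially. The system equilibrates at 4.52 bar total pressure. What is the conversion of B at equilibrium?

Take 1 mol B as basis and let X be its fractional conversion, so ξ = X.
Mole table: n_B = 1 − X; n_D = 10.4 − 3X; n_C = 2X.
Summing: n_T = 11.4 − 2X.
With p_i = (n_i/n_T)P, Kp = p_C^2 / (p_B p_D^3).
Setting this equal to 0.00238 bar^-2 and taking the physical root (0 < X < 1) gives X = 0.260.

X = 0.260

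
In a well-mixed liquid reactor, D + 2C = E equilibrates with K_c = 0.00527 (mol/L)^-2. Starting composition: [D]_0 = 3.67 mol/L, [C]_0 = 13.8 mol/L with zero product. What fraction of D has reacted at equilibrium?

X = 0.387

Let X = conversion of D; extent ξ = 3.67·X mol/L.
Concentrations: [D] = 3.67 − 3.67X; [C] = 13.8 − 7.34X; [E] = 3.67X.
K_c = [E] / ([D] [C]^2).
Setting equal to 0.00527 and solving for X on (0,1) gives X = 0.387.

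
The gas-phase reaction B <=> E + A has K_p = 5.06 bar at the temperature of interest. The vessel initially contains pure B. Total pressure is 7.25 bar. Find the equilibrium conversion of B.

Take 1 mol B as basis and let X be its fractional conversion, so ξ = X.
Mole table: n_B = 1 − X; n_E = X; n_A = X.
Summing: n_T = 1 + X.
Mole fractions y_i = n_i/n_T; K_p = p_E p_A / (p_B) with p_i = y_i·P.
This yields a degree-2 equation in X; solving on (0,1), X = 0.641.

X = 0.641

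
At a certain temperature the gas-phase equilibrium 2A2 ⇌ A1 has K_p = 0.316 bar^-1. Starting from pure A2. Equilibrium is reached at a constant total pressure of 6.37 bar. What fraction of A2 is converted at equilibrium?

X = 0.668

Take 1 mol A2 as basis and let X be its fractional conversion, so ξ = 0.5X.
Species balance: n_A2 = 1 − X; n_A1 = 0.5X.
Summing: n_T = 1 − 0.5X.
Mole fractions y_i = n_i/n_T; K_p = p_A1 / (p_A2^2) with p_i = y_i·P.
Setting this equal to 0.316 bar^-1 and taking the physical root (0 < X < 1) gives X = 0.668.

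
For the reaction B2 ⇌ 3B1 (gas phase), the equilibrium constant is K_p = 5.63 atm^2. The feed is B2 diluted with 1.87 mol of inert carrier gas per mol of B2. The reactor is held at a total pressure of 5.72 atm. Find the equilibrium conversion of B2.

X = 0.374

Let X = conversion of B2 (basis 1 mol B2); extent of reaction ξ = X.
Species balance: n_B2 = 1 − X; n_B1 = 3X; n_I = 1.87 (inert).
Total moles n_T = 2.87 + 2X.
y_i = n_i/n_T, p_i = y_i·P. K_p = p_B1^3 / (p_B2).
Equating to 5.63 atm^2 and solving on 0 < X < 1: X = 0.374.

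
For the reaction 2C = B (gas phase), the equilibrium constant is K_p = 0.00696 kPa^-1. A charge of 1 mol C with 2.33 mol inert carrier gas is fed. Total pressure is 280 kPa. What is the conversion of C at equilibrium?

Take 1 mol C as basis and let X be its fractional conversion, so ξ = 0.5X.
Species balance: n_C = 1 − X; n_B = 0.5X; n_I = 2.33 (inert).
Total moles n_T = 3.33 − 0.5X.
Mole fractions y_i = n_i/n_T; K_p = p_B / (p_C^2) with p_i = y_i·P.
This yields a degree-2 equation in X; solving on (0,1), X = 0.420.

X = 0.420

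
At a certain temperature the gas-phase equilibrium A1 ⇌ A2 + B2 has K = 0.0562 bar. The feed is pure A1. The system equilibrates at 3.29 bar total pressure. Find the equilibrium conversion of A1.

Let X = conversion of A1 (basis 1 mol A1); extent of reaction ξ = X.
At extent ξ: n_A1 = 1 − X; n_A2 = X; n_B2 = X.
Total moles n_T = 1 + X.
With p_i = (n_i/n_T)P, K = p_A2 p_B2 / (p_A1).
Substituting and setting equal to 0.0562 bar gives a polynomial in X; the root in (0,1) is X = 0.130.

X = 0.130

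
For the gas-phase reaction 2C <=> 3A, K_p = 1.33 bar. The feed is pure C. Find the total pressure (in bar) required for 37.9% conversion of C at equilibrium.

Take 1 mol C as basis and let X be its fractional conversion, so ξ = 0.5X.
Species balance: n_C = 1 − X; n_A = 1.5X.
Total moles n_T = 1 + 0.5X.
K_p = p_A^3 / (p_C^2) with p_i = (n_i/n_T)·P.
At X = 0.379: the mole-fraction product g(X) = Π y_i^ν_i = 0.4005. Since K_p = g(X)·P^{1}, P = (K_p/g)^(1/1) = (1.33/0.4005)^(1/1) = 3.32 bar.

P = 3.32 bar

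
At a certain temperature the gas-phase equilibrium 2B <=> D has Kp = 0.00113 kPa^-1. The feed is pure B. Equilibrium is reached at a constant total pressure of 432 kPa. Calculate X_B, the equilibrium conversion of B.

X = 0.418

Take 1 mol B as basis and let X be its fractional conversion, so ξ = 0.5X.
Mole table: n_B = 1 − X; n_D = 0.5X.
Total moles n_T = 1 − 0.5X.
With p_i = (n_i/n_T)P, Kp = p_D / (p_B^2).
Setting this equal to 0.00113 kPa^-1 and taking the physical root (0 < X < 1) gives X = 0.418.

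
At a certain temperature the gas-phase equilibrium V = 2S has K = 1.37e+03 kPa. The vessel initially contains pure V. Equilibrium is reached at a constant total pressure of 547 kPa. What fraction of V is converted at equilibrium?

Basis: 1 mol V initially; let X = conversion of V. Extent ξ = X.
Mole table: n_V = 1 − X; n_S = 2X.
Total moles n_T = 1 + X.
Mole fractions y_i = n_i/n_T; K = p_S^2 / (p_V) with p_i = y_i·P.
Equating to 1.37e+03 kPa and solving on 0 < X < 1: X = 0.621.

X = 0.621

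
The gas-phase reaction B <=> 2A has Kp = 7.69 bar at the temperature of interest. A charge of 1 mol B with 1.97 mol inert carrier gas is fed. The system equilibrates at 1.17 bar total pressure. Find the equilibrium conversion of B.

X = 0.878

Basis: 1 mol B initially; let X = conversion of B. Extent ξ = X.
Species balance: n_B = 1 − X; n_A = 2X; n_I = 1.97 (inert).
Total moles n_T = 2.97 + X.
Mole fractions y_i = n_i/n_T; Kp = p_A^2 / (p_B) with p_i = y_i·P.
Setting this equal to 7.69 bar and taking the physical root (0 < X < 1) gives X = 0.878.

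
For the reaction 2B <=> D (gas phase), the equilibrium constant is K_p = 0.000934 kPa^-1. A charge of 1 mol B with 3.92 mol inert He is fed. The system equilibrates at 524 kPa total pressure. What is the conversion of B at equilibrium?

Basis: 1 mol B initially; let X = conversion of B. Extent ξ = 0.5X.
At extent ξ: n_B = 1 − X; n_D = 0.5X; n_I = 3.92 (inert).
Total moles n_T = 4.92 − 0.5X.
y_i = n_i/n_T, p_i = y_i·P. K_p = p_D / (p_B^2).
Setting this equal to 0.000934 kPa^-1 and taking the physical root (0 < X < 1) gives X = 0.147.

X = 0.147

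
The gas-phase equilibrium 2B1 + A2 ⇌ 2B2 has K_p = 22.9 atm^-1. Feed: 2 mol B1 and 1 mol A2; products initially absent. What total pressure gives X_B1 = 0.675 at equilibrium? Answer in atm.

P = 1.35 atm

Basis: 2 mol B1 initially; let X = conversion of B1. Extent ξ = X.
Moles: n_B1 = 2 − 2X; n_A2 = 1 − X; n_B2 = 2X.
n_T = Σnᵢ = 3 − X.
K_p = p_B2^2 / (p_B1^2 p_A2) with p_i = (n_i/n_T)·P.
At X = 0.675: the mole-fraction product g(X) = Π y_i^ν_i = 30.86. Since K_p = g(X)·P^{-1}, P = (g/K_p)^(1/1) = (30.86/22.9)^(1/1) = 1.35 atm.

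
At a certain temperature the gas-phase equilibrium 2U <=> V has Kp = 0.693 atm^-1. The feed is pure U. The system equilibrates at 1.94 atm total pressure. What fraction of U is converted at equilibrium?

X = 0.604

Let X = conversion of U (basis 1 mol U); extent of reaction ξ = 0.5X.
At extent ξ: n_U = 1 − X; n_V = 0.5X.
Total moles n_T = 1 − 0.5X.
y_i = n_i/n_T, p_i = y_i·P. Kp = p_V / (p_U^2).
This yields a degree-2 equation in X; solving on (0,1), X = 0.604.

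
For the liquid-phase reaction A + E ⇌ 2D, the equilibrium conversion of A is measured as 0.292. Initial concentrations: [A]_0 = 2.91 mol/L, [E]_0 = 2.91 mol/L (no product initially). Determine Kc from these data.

Let X = conversion of A.
Concentrations: [A] = 2.91 − 2.91X; [E] = 2.91 − 2.91X; [D] = 5.82X.
At X = 0.292: [A] = 2.06, [E] = 2.06, [D] = 1.7.
Kc = [D]^2 / ([A] [E]) = 0.68.

Kc = 0.68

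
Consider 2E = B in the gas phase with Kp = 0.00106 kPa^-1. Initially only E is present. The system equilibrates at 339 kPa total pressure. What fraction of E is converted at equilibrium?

X = 0.359

Take 1 mol E as basis and let X be its fractional conversion, so ξ = 0.5X.
At extent ξ: n_E = 1 − X; n_B = 0.5X.
n_T = Σnᵢ = 1 − 0.5X.
With p_i = (n_i/n_T)P, Kp = p_B / (p_E^2).
Setting this equal to 0.00106 kPa^-1 and taking the physical root (0 < X < 1) gives X = 0.359.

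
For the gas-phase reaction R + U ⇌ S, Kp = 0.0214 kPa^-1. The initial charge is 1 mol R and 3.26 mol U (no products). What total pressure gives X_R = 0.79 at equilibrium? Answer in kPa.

P = 247 kPa

Let X = conversion of R (basis 1 mol R); extent of reaction ξ = X.
Species balance: n_R = 1 − X; n_U = 3.26 − X; n_S = X.
Total moles n_T = 4.26 − X.
Kp = p_S / (p_R p_U) with p_i = (n_i/n_T)·P.
At X = 0.79: the mole-fraction product g(X) = Π y_i^ν_i = 5.285. Since Kp = g(X)·P^{-1}, P = (g/Kp)^(1/1) = (5.285/0.0214)^(1/1) = 247 kPa.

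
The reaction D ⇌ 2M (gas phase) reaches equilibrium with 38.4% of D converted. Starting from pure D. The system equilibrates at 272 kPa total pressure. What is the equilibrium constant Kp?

Take 1 mol D as basis and let X be its fractional conversion, so ξ = X.
Species balance: n_D = 1 − X; n_M = 2X.
Total moles n_T = 1 + X.
At X = 0.384: n_D = 0.616, n_M = 0.768, n_T = 1.38.
p_i = (n_i/n_T)·P. Kp = p_M^2 / (p_D) = 188 kPa.

Kp = 188 kPa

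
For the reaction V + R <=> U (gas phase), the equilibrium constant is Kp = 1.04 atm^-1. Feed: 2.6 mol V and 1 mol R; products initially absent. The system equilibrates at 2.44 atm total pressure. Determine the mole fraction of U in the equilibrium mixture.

Let X = conversion of R (basis 1 mol R); extent of reaction ξ = X.
At extent ξ: n_V = 2.6 − X; n_R = 1 − X; n_U = X.
Total moles n_T = 3.6 − X.
With p_i = (n_i/n_T)P, Kp = p_U / (p_V p_R).
Equating to 1.04 atm^-1 and solving on 0 < X < 1: X = 0.627.
Then n_U = 0.627, n_T = 2.97, so y_U = 0.211.

y_U = 0.211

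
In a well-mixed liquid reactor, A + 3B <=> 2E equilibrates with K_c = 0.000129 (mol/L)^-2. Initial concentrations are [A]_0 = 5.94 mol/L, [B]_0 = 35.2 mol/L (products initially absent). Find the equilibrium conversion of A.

Let X = conversion of A; extent ξ = 5.94·X mol/L.
Concentrations: [A] = 5.94 − 5.94X; [B] = 35.2 − 17.8X; [E] = 11.9X.
K_c = [E]^2 / ([A] [B]^3).
Equating to 0.000129 (mol/L)^-2: the physical root is X = 0.312.

X = 0.312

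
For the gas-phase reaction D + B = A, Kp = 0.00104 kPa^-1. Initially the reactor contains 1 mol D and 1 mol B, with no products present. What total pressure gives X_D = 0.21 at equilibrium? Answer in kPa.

Let X = conversion of D (basis 1 mol D); extent of reaction ξ = X.
Moles: n_D = 1 − X; n_B = 1 − X; n_A = X.
Summing: n_T = 2 − X.
Kp = p_A / (p_D p_B) with p_i = (n_i/n_T)·P.
At X = 0.21: the mole-fraction product g(X) = Π y_i^ν_i = 0.6023. Since Kp = g(X)·P^{-1}, P = (g/Kp)^(1/1) = (0.6023/0.00104)^(1/1) = 579 kPa.

P = 579 kPa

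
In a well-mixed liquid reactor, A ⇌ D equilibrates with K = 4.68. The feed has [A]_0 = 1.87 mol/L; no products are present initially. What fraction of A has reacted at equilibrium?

Let X = conversion of A; extent ξ = 1.87·X mol/L.
Concentrations: [A] = 1.87 − 1.87X; [D] = 1.87X.
K = [D] / ([A]).
This equals 4.68 at X = 0.824 (the root in 0 < X < 1).

X = 0.824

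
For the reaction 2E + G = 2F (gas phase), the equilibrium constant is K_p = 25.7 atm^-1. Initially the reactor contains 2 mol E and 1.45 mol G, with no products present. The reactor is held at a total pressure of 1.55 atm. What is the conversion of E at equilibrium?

X = 0.762

Let X = conversion of E (basis 2 mol E); extent of reaction ξ = X.
At extent ξ: n_E = 2 − 2X; n_G = 1.45 − X; n_F = 2X.
Summing: n_T = 3.45 − X.
With p_i = (n_i/n_T)P, K_p = p_F^2 / (p_E^2 p_G).
This yields a degree-3 equation in X; solving on (0,1), X = 0.762.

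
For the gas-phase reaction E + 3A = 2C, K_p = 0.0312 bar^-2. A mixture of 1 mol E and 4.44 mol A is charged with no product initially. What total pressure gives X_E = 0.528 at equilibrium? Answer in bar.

Basis: 1 mol E initially; let X = conversion of E. Extent ξ = X.
Mole table: n_E = 1 − X; n_A = 4.44 − 3X; n_C = 2X.
Total moles n_T = 5.44 − 2X.
K_p = p_C^2 / (p_E p_A^3) with p_i = (n_i/n_T)·P.
At X = 0.528: the mole-fraction product g(X) = Π y_i^ν_i = 1.949. Since K_p = g(X)·P^{-2}, P = (g/K_p)^(1/2) = (1.949/0.0312)^(1/2) = 7.9 bar.

P = 7.9 bar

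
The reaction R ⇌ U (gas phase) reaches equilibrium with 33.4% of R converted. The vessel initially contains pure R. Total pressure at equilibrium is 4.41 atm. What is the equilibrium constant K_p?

Basis: 1 mol R initially; let X = conversion of R. Extent ξ = X.
Mole table: n_R = 1 − X; n_U = X.
n_T stays at 1 (no change in mole number).
At X = 0.334: n_R = 0.666, n_U = 0.334, n_T = 1.
p_i = (n_i/n_T)·P. K_p = p_U / (p_R) = 0.502.

K_p = 0.502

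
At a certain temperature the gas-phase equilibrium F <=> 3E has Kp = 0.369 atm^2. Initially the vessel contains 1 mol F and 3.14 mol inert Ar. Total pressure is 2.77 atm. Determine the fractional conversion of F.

X = 0.303

Basis: 1 mol F initially; let X = conversion of F. Extent ξ = X.
Moles: n_F = 1 − X; n_E = 3X; n_I = 3.14 (inert).
n_T = Σnᵢ = 4.14 + 2X.
With p_i = (n_i/n_T)P, Kp = p_E^3 / (p_F).
Equating to 0.369 atm^2 and solving on 0 < X < 1: X = 0.303.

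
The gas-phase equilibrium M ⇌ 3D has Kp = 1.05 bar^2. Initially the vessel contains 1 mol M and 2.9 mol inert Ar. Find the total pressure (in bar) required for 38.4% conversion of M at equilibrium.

P = 3.04 bar

Take 1 mol M as basis and let X be its fractional conversion, so ξ = X.
Mole table: n_M = 1 − X; n_D = 3X; n_I = 2.9 (inert).
Total moles n_T = 3.9 + 2X.
Kp = p_D^3 / (p_M) with p_i = (n_i/n_T)·P.
At X = 0.384: the mole-fraction product g(X) = Π y_i^ν_i = 0.1139. Since Kp = g(X)·P^{2}, P = (Kp/g)^(1/2) = (1.05/0.1139)^(1/2) = 3.04 bar.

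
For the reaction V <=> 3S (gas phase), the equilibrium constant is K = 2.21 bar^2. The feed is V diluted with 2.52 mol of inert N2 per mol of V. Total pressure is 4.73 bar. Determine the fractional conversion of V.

Let X = conversion of V (basis 1 mol V); extent of reaction ξ = X.
At extent ξ: n_V = 1 − X; n_S = 3X; n_I = 2.52 (inert).
Total moles n_T = 3.52 + 2X.
With p_i = (n_i/n_T)P, K = p_S^3 / (p_V).
Substituting and setting equal to 2.21 bar^2 gives a polynomial in X; the root in (0,1) is X = 0.349.

X = 0.349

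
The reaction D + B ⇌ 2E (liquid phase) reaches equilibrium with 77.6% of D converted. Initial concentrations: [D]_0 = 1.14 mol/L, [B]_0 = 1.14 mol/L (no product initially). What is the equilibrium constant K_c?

Let X = conversion of D.
Concentrations: [D] = 1.14 − 1.14X; [B] = 1.14 − 1.14X; [E] = 2.28X.
At X = 0.776: [D] = 0.255, [B] = 0.255, [E] = 1.77.
K_c = [E]^2 / ([D] [B]) = 48.

K_c = 48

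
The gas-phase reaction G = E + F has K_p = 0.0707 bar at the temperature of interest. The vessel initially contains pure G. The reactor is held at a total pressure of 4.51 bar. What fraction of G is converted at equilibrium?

Let X = conversion of G (basis 1 mol G); extent of reaction ξ = X.
Moles: n_G = 1 − X; n_E = X; n_F = X.
Total moles n_T = 1 + X.
Mole fractions y_i = n_i/n_T; K_p = p_E p_F / (p_G) with p_i = y_i·P.
Equating to 0.0707 bar and solving on 0 < X < 1: X = 0.124.

X = 0.124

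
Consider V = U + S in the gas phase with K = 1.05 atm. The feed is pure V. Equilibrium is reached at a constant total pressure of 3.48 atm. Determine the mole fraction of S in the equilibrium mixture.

Basis: 1 mol V initially; let X = conversion of V. Extent ξ = X.
Mole table: n_V = 1 − X; n_U = X; n_S = X.
Total moles n_T = 1 + X.
Mole fractions y_i = n_i/n_T; K = p_U p_S / (p_V) with p_i = y_i·P.
Substituting and setting equal to 1.05 atm gives a polynomial in X; the root in (0,1) is X = 0.481.
Then n_S = 0.481, n_T = 1.48, so y_S = 0.325.

y_S = 0.325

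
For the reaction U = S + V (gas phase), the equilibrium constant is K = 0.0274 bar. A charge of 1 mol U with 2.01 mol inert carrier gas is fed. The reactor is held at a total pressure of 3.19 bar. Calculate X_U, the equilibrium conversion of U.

X = 0.152

Basis: 1 mol U initially; let X = conversion of U. Extent ξ = X.
Species balance: n_U = 1 − X; n_S = X; n_V = X; n_I = 2.01 (inert).
Summing: n_T = 3.01 + X.
y_i = n_i/n_T, p_i = y_i·P. K = p_S p_V / (p_U).
Equating to 0.0274 bar and solving on 0 < X < 1: X = 0.152.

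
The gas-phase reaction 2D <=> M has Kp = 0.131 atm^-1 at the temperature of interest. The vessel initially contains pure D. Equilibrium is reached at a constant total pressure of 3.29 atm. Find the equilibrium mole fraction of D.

y_D = 0.755

Let X = conversion of D (basis 1 mol D); extent of reaction ξ = 0.5X.
Mole table: n_D = 1 − X; n_M = 0.5X.
Total moles n_T = 1 − 0.5X.
With p_i = (n_i/n_T)P, Kp = p_M / (p_D^2).
Substituting and setting equal to 0.131 atm^-1 gives a polynomial in X; the root in (0,1) is X = 0.394.
Then n_D = 0.606, n_T = 0.803, so y_D = 0.755.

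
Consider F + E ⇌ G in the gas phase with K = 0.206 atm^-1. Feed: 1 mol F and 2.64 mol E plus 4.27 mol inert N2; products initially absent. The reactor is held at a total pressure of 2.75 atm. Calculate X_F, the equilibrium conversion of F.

Take 1 mol F as basis and let X be its fractional conversion, so ξ = X.
Species balance: n_F = 1 − X; n_E = 2.64 − X; n_G = X; n_I = 4.27 (inert).
Summing: n_T = 7.91 − X.
Mole fractions y_i = n_i/n_T; K = p_G / (p_F p_E) with p_i = y_i·P.
Setting this equal to 0.206 atm^-1 and taking the physical root (0 < X < 1) gives X = 0.154.

X = 0.154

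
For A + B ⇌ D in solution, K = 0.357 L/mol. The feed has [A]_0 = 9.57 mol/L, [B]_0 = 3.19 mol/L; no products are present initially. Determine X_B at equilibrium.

Let X = conversion of B; extent ξ = 3.19·X mol/L.
Concentrations: [A] = 9.57 − 3.19X; [B] = 3.19 − 3.19X; [D] = 3.19X.
K = [D] / ([A] [B]).
Setting equal to 0.357 and solving for X on (0,1) gives X = 0.722.

X = 0.722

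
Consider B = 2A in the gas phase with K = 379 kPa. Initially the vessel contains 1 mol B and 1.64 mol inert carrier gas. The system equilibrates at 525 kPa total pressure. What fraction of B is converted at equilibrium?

Let X = conversion of B (basis 1 mol B); extent of reaction ξ = X.
At extent ξ: n_B = 1 − X; n_A = 2X; n_I = 1.64 (inert).
Summing: n_T = 2.64 + X.
With p_i = (n_i/n_T)P, K = p_A^2 / (p_B).
Setting this equal to 379 kPa and taking the physical root (0 < X < 1) gives X = 0.522.

X = 0.522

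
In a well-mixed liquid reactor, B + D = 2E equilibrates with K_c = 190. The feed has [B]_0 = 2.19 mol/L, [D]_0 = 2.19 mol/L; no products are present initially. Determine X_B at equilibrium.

Let X = conversion of B; extent ξ = 2.19·X mol/L.
Concentrations: [B] = 2.19 − 2.19X; [D] = 2.19 − 2.19X; [E] = 4.38X.
K_c = [E]^2 / ([B] [D]).
Solving K_c = 190 for X ∈ (0,1): X = 0.873.

X = 0.873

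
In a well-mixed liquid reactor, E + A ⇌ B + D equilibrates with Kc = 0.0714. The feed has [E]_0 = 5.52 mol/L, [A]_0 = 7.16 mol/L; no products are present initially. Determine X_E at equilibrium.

X = 0.240

Let X = conversion of E; extent ξ = 5.52·X mol/L.
Concentrations: [E] = 5.52 − 5.52X; [A] = 7.16 − 5.52X; [B] = 5.52X; [D] = 5.52X.
Kc = [B] [D] / ([E] [A]).
Equating to 0.0714: the physical root is X = 0.240.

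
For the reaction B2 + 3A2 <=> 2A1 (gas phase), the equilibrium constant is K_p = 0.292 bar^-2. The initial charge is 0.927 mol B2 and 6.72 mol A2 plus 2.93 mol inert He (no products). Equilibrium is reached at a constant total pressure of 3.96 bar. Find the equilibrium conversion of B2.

Let X = conversion of B2 (basis 0.927 mol B2); extent of reaction ξ = 0.927X.
Species balance: n_B2 = 0.927 − 0.927X; n_A2 = 6.72 − 2.78X; n_A1 = 1.85X; n_I = 2.93 (inert).
Total moles n_T = 10.6 − 1.85X.
Mole fractions y_i = n_i/n_T; K_p = p_A1^2 / (p_B2 p_A2^3) with p_i = y_i·P.
Substituting and setting equal to 0.292 bar^-2 gives a polynomial in X; the root in (0,1) is X = 0.694.

X = 0.694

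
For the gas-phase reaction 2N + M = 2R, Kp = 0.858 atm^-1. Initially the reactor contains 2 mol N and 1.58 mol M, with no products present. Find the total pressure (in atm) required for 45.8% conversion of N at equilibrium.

Basis: 2 mol N initially; let X = conversion of N. Extent ξ = X.
Species balance: n_N = 2 − 2X; n_M = 1.58 − X; n_R = 2X.
n_T = Σnᵢ = 3.58 − X.
Kp = p_R^2 / (p_N^2 p_M) with p_i = (n_i/n_T)·P.
At X = 0.458: the mole-fraction product g(X) = Π y_i^ν_i = 1.987. Since Kp = g(X)·P^{-1}, P = (g/Kp)^(1/1) = (1.987/0.858)^(1/1) = 2.32 atm.

P = 2.32 atm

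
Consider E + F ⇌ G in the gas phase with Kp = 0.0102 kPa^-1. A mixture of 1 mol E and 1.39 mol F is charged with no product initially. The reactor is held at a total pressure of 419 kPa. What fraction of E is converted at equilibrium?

X = 0.646

Basis: 1 mol E initially; let X = conversion of E. Extent ξ = X.
Species balance: n_E = 1 − X; n_F = 1.39 − X; n_G = X.
n_T = Σnᵢ = 2.39 − X.
Mole fractions y_i = n_i/n_T; Kp = p_G / (p_E p_F) with p_i = y_i·P.
Equating to 0.0102 kPa^-1 and solving on 0 < X < 1: X = 0.646.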